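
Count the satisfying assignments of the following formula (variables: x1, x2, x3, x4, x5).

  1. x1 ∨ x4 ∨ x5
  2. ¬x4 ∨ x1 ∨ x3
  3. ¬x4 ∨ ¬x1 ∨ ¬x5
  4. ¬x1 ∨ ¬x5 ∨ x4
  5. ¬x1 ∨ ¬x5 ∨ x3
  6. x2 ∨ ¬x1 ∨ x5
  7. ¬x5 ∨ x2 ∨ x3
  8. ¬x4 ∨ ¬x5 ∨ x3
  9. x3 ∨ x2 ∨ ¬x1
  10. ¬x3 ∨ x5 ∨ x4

10

There are 2^5 = 32 truth assignments over (x1, x2, x3, x4, x5).
Split on x4. With x4 = True, the clauses containing x4 are satisfied and ¬x4 drops from the rest; 6 of the 2^4 = 16 assignments to the other variables satisfy what remains.
With x4 = False, by the same count on the reduced clause set, 4 assignments work.
(One model: x1=F, x2=F, x3=T, x4=F, x5=T.)
Total: 6 + 4 = 10.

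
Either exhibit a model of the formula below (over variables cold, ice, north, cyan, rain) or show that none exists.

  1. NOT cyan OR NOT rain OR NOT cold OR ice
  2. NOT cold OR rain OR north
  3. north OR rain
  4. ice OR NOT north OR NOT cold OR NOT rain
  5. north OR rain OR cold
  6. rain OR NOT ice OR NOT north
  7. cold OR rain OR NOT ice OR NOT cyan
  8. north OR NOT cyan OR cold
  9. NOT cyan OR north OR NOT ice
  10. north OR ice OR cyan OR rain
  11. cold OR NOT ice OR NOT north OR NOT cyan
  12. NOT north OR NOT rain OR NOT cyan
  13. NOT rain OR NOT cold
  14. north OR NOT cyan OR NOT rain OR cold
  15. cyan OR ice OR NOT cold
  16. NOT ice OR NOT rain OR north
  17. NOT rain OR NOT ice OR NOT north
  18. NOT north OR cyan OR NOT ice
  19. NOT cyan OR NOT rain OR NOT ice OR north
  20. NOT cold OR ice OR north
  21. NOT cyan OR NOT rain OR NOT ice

cold ↦ false,  ice ↦ false,  north ↦ true,  cyan ↦ false,  rain ↦ false

Branch on north: set north = true.
Branch on rain: set rain = false.
(NOT ice) alone gives ice = false.
Branch on cyan: set cyan = false.
(NOT cold) alone gives cold = false.
This assignment satisfies each clause.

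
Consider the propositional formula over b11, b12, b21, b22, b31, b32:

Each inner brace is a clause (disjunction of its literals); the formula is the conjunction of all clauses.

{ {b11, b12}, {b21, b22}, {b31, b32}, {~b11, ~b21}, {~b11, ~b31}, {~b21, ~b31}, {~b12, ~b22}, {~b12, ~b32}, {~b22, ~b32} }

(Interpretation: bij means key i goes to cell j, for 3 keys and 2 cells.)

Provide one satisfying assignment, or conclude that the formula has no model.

Suppose b11 = 1.
From the singleton clause (~b21), b21 = 0.
From the singleton clause (b22), b22 = 1.
From the singleton clause (~b31), b31 = 0.
From the singleton clause (b32), b32 = 1.
But (~b32) is also a unit clause — contradiction.
Backtrack on b11: now try b11 = 0.
From the singleton clause (b12), b12 = 1.
From the singleton clause (~b22), b22 = 0.
From the singleton clause (b21), b21 = 1.
From the singleton clause (~b31), b31 = 0.
From the singleton clause (b32), b32 = 1.
But (~b32) is also a unit clause — contradiction.
Either choice for b11 ends in contradiction.

UNSATISFIABLE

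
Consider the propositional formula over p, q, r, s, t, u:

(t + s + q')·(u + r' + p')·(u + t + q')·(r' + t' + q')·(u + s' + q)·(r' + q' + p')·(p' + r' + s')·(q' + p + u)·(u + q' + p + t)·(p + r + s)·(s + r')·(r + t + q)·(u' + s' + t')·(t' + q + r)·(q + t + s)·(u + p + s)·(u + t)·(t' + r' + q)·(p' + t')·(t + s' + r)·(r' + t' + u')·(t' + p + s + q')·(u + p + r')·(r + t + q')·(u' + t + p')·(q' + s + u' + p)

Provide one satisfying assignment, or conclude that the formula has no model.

p=0,  q=0,  r=1,  s=1,  t=0,  u=1

Branch on s: set s = 1.
Branch on u: set u = 1.
(t') alone gives t = 0.
(r) alone gives r = 1.
(p') alone gives p = 0.
All clauses hold; q can take either value.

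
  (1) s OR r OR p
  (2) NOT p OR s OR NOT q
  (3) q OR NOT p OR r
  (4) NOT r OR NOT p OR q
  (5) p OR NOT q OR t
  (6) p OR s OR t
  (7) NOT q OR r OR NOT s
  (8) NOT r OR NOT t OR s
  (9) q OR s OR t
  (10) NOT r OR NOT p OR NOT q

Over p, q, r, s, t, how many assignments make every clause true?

There are 2^5 = 32 truth assignments over (p, q, r, s, t).
Split on t. With t = true, the clauses containing t are satisfied and NOT t drops from the rest; 3 of the 2^4 = 16 assignments to the other variables satisfy what remains.
With t = false, by the same count on the reduced clause set, 2 assignments work.
(One model: p=F, q=F, r=F, s=T, t=F.)
Total: 3 + 2 = 5.

5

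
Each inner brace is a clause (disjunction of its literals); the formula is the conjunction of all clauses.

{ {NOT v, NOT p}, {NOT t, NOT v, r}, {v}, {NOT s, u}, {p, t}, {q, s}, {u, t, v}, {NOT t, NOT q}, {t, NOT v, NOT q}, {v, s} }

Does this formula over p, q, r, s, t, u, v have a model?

From the singleton clause (v), v = true.
From the singleton clause (NOT p), p = false.
From the singleton clause (t), t = true.
From the singleton clause (r), r = true.
From the singleton clause (NOT q), q = false.
From the singleton clause (s), s = true.
From the singleton clause (u), u = true.
All clauses are satisfied.
A satisfying assignment: p=false; q=false; r=true; s=true; t=true; u=true; v=true.

Satisfiable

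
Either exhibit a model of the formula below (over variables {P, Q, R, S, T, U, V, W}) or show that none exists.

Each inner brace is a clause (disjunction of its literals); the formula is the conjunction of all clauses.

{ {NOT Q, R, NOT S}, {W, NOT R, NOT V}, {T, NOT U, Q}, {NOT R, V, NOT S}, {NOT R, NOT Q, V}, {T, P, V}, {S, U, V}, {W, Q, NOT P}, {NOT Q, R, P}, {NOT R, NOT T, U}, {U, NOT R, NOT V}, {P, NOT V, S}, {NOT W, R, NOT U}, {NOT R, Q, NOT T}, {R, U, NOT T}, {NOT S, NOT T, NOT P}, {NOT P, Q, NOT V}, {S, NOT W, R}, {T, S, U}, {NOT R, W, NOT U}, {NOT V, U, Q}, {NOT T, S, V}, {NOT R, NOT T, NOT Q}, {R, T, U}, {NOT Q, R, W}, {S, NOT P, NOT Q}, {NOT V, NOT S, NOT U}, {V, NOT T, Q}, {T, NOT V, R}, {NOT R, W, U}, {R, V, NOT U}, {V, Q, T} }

Case Q = false:
Case T = true:
From the singleton clause (NOT R), R = false.
From the singleton clause (U), U = true.
From the singleton clause (NOT W), W = false.
From the singleton clause (NOT P), P = false.
From the singleton clause (V), V = true.
From the singleton clause (S), S = true.
But (NOT S) is also a unit clause — contradiction.
Backtrack on T: now try T = false.
From the singleton clause (NOT U), U = false.
From the singleton clause (S), S = true.
From the singleton clause (NOT V), V = false.
But (V) is also a unit clause — contradiction.
Both values of T lead to a conflict.
Backtrack on Q: now try Q = true.
Case R = true:
From the singleton clause (V), V = true.
From the singleton clause (W), W = true.
From the singleton clause (U), U = true.
From the singleton clause (NOT T), T = false.
From the singleton clause (NOT S), S = false.
From the singleton clause (P), P = true.
But (NOT P) is also a unit clause — contradiction.
Backtrack on R: now try R = false.
From the singleton clause (NOT S), S = false.
From the singleton clause (P), P = true.
But (NOT P) is also a unit clause — contradiction.
Both values of R lead to a conflict.
Both values of Q lead to a conflict.

UNSATISFIABLE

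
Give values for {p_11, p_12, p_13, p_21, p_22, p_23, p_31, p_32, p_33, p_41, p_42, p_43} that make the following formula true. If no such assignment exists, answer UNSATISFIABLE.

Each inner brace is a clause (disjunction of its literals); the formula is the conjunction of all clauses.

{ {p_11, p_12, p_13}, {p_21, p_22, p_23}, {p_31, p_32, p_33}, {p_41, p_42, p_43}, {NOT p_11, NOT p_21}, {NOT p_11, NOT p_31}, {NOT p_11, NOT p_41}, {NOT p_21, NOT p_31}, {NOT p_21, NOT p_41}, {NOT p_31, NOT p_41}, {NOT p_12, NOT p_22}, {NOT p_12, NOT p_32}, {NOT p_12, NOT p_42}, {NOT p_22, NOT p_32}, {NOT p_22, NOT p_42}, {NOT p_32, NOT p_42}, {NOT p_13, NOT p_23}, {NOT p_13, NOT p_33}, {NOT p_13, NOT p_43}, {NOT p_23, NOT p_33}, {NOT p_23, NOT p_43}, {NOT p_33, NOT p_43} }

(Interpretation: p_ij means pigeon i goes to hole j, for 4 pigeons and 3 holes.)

Case p_11 = false:
Case p_12 = true:
(NOT p_22) alone gives p_22 = false.
(NOT p_32) alone gives p_32 = false.
(NOT p_42) alone gives p_42 = false.
Case p_21 = true:
(NOT p_31) alone gives p_31 = false.
(p_33) alone gives p_33 = true.
(NOT p_41) alone gives p_41 = false.
(p_43) alone gives p_43 = true.
That conflicts with the unit clause (NOT p_43).
So p_21 must be the other value — set p_21 = false.
(p_23) alone gives p_23 = true.
(NOT p_13) alone gives p_13 = false.
(NOT p_33) alone gives p_33 = false.
(p_31) alone gives p_31 = true.
(NOT p_41) alone gives p_41 = false.
(p_43) alone gives p_43 = true.
That conflicts with the unit clause (NOT p_43).
Either choice for p_21 ends in contradiction.
So p_12 must be the other value — set p_12 = false.
(p_13) alone gives p_13 = true.
(NOT p_23) alone gives p_23 = false.
(NOT p_33) alone gives p_33 = false.
(NOT p_43) alone gives p_43 = false.
Case p_21 = true:
(NOT p_31) alone gives p_31 = false.
(p_32) alone gives p_32 = true.
(NOT p_41) alone gives p_41 = false.
(p_42) alone gives p_42 = true.
That conflicts with the unit clause (NOT p_42).
So p_21 must be the other value — set p_21 = false.
(p_22) alone gives p_22 = true.
(NOT p_32) alone gives p_32 = false.
(p_31) alone gives p_31 = true.
(NOT p_41) alone gives p_41 = false.
(p_42) alone gives p_42 = true.
That conflicts with the unit clause (NOT p_42).
Either choice for p_21 ends in contradiction.
Either choice for p_12 ends in contradiction.
So p_11 must be the other value — set p_11 = true.
(NOT p_21) alone gives p_21 = false.
(NOT p_31) alone gives p_31 = false.
(NOT p_41) alone gives p_41 = false.
Case p_22 = true:
(NOT p_12) alone gives p_12 = false.
(NOT p_32) alone gives p_32 = false.
(p_33) alone gives p_33 = true.
(NOT p_42) alone gives p_42 = false.
(p_43) alone gives p_43 = true.
That conflicts with the unit clause (NOT p_43).
So p_22 must be the other value — set p_22 = false.
(p_23) alone gives p_23 = true.
(NOT p_13) alone gives p_13 = false.
(NOT p_33) alone gives p_33 = false.
(p_32) alone gives p_32 = true.
(NOT p_12) alone gives p_12 = false.
(NOT p_42) alone gives p_42 = false.
(p_43) alone gives p_43 = true.
That conflicts with the unit clause (NOT p_43).
Either choice for p_22 ends in contradiction.
Either choice for p_11 ends in contradiction.

UNSATISFIABLE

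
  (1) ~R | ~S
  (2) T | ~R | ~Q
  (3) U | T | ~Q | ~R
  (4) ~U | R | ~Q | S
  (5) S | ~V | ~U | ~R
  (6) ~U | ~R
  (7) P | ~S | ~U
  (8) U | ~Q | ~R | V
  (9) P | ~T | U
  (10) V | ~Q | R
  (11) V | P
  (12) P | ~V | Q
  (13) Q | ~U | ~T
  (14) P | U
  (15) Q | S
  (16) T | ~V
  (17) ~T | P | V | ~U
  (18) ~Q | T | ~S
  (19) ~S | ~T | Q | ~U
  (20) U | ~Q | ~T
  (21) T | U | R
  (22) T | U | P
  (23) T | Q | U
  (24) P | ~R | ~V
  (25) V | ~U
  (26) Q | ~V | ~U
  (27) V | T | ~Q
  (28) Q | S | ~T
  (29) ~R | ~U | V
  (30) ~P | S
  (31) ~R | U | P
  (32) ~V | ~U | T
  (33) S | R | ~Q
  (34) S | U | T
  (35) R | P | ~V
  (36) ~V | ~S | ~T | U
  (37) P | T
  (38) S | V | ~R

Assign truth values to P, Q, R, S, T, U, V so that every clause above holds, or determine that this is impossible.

P: 1; Q: 0; R: 0; S: 1; T: 1; U: 0; V: 0

Case R = 0:
Case V = 0:
Unit clause (~Q) forces Q = 0.
Unit clause (P) forces P = 1.
Unit clause (S) forces S = 1.
Unit clause (~U) forces U = 0.
Unit clause (T) forces T = 1.
Every clause now holds.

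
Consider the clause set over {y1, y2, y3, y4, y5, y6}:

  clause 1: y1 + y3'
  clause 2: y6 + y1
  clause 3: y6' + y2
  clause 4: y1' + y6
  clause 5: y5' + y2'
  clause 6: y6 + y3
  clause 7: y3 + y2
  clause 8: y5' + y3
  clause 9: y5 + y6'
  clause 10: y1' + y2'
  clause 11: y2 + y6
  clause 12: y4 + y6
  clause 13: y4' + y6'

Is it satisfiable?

Unsatisfiable

Try y1 = 1.
(y6) alone gives y6 = 1.
(y2) alone gives y2 = 1.
But (y2') is also a unit clause — contradiction.
That branch fails; take y1 = 0 instead.
(y3') alone gives y3 = 0.
(y6) alone gives y6 = 1.
(y2) alone gives y2 = 1.
(y5') alone gives y5 = 0.
But (y5) is also a unit clause — contradiction.
Either choice for y1 ends in contradiction.
No assignment satisfies every clause.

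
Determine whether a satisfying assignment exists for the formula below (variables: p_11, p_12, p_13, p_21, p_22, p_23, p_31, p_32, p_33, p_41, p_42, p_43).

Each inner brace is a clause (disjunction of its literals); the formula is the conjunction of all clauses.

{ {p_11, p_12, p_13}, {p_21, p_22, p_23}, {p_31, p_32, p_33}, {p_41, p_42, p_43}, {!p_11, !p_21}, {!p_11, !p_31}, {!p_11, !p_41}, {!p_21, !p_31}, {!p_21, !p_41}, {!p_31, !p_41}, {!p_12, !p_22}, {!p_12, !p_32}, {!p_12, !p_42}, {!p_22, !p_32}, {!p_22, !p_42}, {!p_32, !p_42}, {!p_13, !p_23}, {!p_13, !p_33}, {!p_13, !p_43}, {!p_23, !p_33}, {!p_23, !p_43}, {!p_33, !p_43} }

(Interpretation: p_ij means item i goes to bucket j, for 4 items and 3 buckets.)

Case p_11 = false:
Case p_12 = true:
Unit clause (!p_22) forces p_22 = false.
Unit clause (!p_32) forces p_32 = false.
Unit clause (!p_42) forces p_42 = false.
Case p_21 = true:
Unit clause (!p_31) forces p_31 = false.
Unit clause (p_33) forces p_33 = true.
Unit clause (!p_41) forces p_41 = false.
Unit clause (p_43) forces p_43 = true.
But (!p_43) is also a unit clause — contradiction.
Backtrack on p_21: now try p_21 = false.
Unit clause (p_23) forces p_23 = true.
Unit clause (!p_13) forces p_13 = false.
Unit clause (!p_33) forces p_33 = false.
Unit clause (p_31) forces p_31 = true.
Unit clause (!p_41) forces p_41 = false.
Unit clause (p_43) forces p_43 = true.
But (!p_43) is also a unit clause — contradiction.
Either choice for p_21 ends in contradiction.
Backtrack on p_12: now try p_12 = false.
Unit clause (p_13) forces p_13 = true.
Unit clause (!p_23) forces p_23 = false.
Unit clause (!p_33) forces p_33 = false.
Unit clause (!p_43) forces p_43 = false.
Case p_21 = true:
Unit clause (!p_31) forces p_31 = false.
Unit clause (p_32) forces p_32 = true.
Unit clause (!p_41) forces p_41 = false.
Unit clause (p_42) forces p_42 = true.
But (!p_42) is also a unit clause — contradiction.
Backtrack on p_21: now try p_21 = false.
Unit clause (p_22) forces p_22 = true.
Unit clause (!p_32) forces p_32 = false.
Unit clause (p_31) forces p_31 = true.
Unit clause (!p_41) forces p_41 = false.
Unit clause (p_42) forces p_42 = true.
But (!p_42) is also a unit clause — contradiction.
Either choice for p_21 ends in contradiction.
Either choice for p_12 ends in contradiction.
Backtrack on p_11: now try p_11 = true.
Unit clause (!p_21) forces p_21 = false.
Unit clause (!p_31) forces p_31 = false.
Unit clause (!p_41) forces p_41 = false.
Case p_22 = true:
Unit clause (!p_12) forces p_12 = false.
Unit clause (!p_32) forces p_32 = false.
Unit clause (p_33) forces p_33 = true.
Unit clause (!p_42) forces p_42 = false.
Unit clause (p_43) forces p_43 = true.
But (!p_43) is also a unit clause — contradiction.
Backtrack on p_22: now try p_22 = false.
Unit clause (p_23) forces p_23 = true.
Unit clause (!p_13) forces p_13 = false.
Unit clause (!p_33) forces p_33 = false.
Unit clause (p_32) forces p_32 = true.
Unit clause (!p_12) forces p_12 = false.
Unit clause (!p_42) forces p_42 = false.
Unit clause (p_43) forces p_43 = true.
But (!p_43) is also a unit clause — contradiction.
Either choice for p_22 ends in contradiction.
Either choice for p_11 ends in contradiction.
No assignment satisfies every clause.

Unsatisfiable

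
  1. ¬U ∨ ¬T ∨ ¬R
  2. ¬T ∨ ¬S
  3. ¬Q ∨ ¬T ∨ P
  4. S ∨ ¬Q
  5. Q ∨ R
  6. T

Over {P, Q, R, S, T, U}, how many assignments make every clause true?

There are 2^6 = 64 truth assignments over (P, Q, R, S, T, U).
Split on Q. With Q = True, the clauses containing Q are satisfied and ¬Q drops from the rest; 0 of the 2^5 = 32 assignments to the other variables satisfy what remains.
With Q = False, by the same count on the reduced clause set, 2 assignments work.
(One model: P=F, Q=F, R=T, S=F, T=T, U=F.)
Total: 0 + 2 = 2.

2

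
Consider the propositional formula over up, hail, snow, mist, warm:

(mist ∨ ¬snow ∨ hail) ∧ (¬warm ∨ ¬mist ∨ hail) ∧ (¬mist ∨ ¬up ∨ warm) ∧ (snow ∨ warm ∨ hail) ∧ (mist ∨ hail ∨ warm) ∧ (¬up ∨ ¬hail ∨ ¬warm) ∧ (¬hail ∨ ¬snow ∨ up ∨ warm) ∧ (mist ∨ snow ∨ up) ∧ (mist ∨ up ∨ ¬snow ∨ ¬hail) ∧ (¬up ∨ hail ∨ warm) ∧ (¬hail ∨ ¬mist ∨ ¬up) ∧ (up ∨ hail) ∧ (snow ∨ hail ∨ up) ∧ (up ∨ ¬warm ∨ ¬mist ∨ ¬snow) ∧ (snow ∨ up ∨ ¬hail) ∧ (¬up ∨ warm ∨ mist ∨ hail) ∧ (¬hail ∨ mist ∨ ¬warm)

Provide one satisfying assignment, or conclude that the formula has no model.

Case up = True:
Case mist = False:
Case snow = False:
Case warm = True:
From the singleton clause (¬hail), hail = False.
Every clause now holds.

up=True, hail=False, snow=False, mist=False, warm=True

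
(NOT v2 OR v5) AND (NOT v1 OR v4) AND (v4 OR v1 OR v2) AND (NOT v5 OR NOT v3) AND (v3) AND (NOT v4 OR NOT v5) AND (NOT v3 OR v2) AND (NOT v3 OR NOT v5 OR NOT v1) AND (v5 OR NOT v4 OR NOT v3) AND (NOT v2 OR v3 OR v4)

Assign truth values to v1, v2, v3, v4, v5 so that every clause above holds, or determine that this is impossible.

UNSATISFIABLE

Unit clause (v3) forces v3 = true.
Unit clause (NOT v5) forces v5 = false.
Unit clause (NOT v2) forces v2 = false.
But (v2) is also a unit clause — contradiction.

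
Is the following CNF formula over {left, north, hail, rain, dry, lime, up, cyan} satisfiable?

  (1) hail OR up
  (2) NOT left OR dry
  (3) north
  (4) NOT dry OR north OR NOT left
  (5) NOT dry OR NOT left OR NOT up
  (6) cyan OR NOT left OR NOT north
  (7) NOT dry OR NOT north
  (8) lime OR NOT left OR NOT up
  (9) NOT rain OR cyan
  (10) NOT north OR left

No, unsatisfiable

The clause (north) is unit, so north = true.
The clause (NOT dry) is unit, so dry = false.
The clause (NOT left) is unit, so left = false.
Now (left) is unsatisfied and unit — conflict.
No assignment satisfies every clause.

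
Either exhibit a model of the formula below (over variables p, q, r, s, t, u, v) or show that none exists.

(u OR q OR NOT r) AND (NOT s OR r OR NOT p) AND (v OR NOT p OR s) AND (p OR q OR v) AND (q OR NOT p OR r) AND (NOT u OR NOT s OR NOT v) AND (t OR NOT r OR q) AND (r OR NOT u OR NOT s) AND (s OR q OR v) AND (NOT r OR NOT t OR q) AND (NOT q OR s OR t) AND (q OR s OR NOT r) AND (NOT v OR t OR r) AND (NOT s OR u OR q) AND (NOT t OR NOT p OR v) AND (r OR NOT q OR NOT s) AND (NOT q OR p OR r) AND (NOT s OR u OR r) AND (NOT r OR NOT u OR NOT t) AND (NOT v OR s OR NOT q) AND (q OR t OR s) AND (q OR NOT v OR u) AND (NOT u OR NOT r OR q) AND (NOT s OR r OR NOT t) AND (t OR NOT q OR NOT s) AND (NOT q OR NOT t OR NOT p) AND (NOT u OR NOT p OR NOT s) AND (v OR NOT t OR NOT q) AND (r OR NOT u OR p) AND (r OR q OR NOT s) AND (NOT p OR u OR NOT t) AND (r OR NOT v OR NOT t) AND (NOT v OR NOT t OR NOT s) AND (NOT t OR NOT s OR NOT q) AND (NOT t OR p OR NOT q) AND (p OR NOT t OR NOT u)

Try u = true.
Try s = false.
Try v = true.
Unit clause (NOT q) forces q = false.
Unit clause (NOT r) forces r = false.
Unit clause (NOT p) forces p = false.
Now (p) is unsatisfied and unit — conflict.
So v must be the other value — set v = false.
Unit clause (NOT p) forces p = false.
Unit clause (q) forces q = true.
Unit clause (t) forces t = true.
Now (NOT t) is unsatisfied and unit — conflict.
Both values of v lead to a conflict.
So s must be the other value — set s = true.
Unit clause (NOT v) forces v = false.
Unit clause (r) forces r = true.
Unit clause (NOT t) forces t = false.
Unit clause (q) forces q = true.
Now (NOT q) is unsatisfied and unit — conflict.
Both values of s lead to a conflict.
So u must be the other value — set u = false.
Try q = true.
Try s = true.
Unit clause (r) forces r = true.
Unit clause (t) forces t = true.
Now (NOT t) is unsatisfied and unit — conflict.
So s must be the other value — set s = false.
Unit clause (t) forces t = true.
Unit clause (NOT v) forces v = false.
Now (v) is unsatisfied and unit — conflict.
Both values of s lead to a conflict.
So q must be the other value — set q = false.
Unit clause (NOT r) forces r = false.
Unit clause (NOT p) forces p = false.
Unit clause (v) forces v = true.
Now (NOT v) is unsatisfied and unit — conflict.
Both values of q lead to a conflict.
Both values of u lead to a conflict.

UNSATISFIABLE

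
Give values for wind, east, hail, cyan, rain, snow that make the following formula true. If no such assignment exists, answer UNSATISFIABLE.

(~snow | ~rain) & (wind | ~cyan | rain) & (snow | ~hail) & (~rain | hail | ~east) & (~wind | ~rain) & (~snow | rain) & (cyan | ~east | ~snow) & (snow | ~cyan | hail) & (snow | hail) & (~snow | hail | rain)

Case snow = 0:
The clause (~hail) is unit, so hail = 0.
That conflicts with the unit clause (hail).
Undo snow and try snow = 1.
The clause (~rain) is unit, so rain = 0.
That conflicts with the unit clause (rain).
Either choice for snow ends in contradiction.

UNSATISFIABLE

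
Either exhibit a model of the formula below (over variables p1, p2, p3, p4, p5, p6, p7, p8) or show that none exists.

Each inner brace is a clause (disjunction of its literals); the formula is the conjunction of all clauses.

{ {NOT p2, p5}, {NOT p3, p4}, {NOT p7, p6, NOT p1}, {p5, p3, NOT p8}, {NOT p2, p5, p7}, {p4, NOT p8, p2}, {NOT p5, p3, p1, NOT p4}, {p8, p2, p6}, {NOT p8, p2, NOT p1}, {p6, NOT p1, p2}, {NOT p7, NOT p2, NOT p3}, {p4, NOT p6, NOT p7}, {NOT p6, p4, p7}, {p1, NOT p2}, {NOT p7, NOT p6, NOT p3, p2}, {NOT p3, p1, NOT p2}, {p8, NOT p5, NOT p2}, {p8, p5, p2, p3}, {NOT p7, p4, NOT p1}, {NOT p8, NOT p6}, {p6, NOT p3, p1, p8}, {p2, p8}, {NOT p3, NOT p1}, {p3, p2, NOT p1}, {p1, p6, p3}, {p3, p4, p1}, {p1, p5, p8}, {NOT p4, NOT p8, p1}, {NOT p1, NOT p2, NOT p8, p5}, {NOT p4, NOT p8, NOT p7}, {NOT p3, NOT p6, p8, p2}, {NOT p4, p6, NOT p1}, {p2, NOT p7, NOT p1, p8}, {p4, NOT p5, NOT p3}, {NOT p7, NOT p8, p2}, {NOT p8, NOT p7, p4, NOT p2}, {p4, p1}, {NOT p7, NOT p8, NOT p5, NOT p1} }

Suppose p2 = true.
The clause (p5) is unit, so p5 = true.
The clause (p1) is unit, so p1 = true.
The clause (p8) is unit, so p8 = true.
The clause (NOT p6) is unit, so p6 = false.
The clause (NOT p7) is unit, so p7 = false.
The clause (NOT p3) is unit, so p3 = false.
The clause (NOT p4) is unit, so p4 = false.
This assignment satisfies each clause.

p1 ↦ true; p2 ↦ true; p3 ↦ false; p4 ↦ false; p5 ↦ true; p6 ↦ false; p7 ↦ false; p8 ↦ true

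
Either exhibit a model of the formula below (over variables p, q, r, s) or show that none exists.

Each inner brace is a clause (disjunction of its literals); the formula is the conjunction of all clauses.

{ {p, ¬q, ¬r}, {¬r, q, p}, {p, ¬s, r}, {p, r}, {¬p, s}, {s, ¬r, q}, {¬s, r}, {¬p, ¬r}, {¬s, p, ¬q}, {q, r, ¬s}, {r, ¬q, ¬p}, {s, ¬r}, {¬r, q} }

UNSATISFIABLE

Case p = True:
(s) alone gives s = True.
(r) alone gives r = True.
But (¬r) is also a unit clause — contradiction.
Undo p and try p = False.
(r) alone gives r = True.
(¬q) alone gives q = False.
But (q) is also a unit clause — contradiction.
Either choice for p ends in contradiction.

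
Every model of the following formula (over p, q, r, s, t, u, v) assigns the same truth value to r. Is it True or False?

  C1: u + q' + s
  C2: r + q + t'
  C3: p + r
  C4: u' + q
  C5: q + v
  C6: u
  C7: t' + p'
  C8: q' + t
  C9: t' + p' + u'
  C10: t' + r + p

Suppose r = 0.
(p) alone gives p = 1.
(u) alone gives u = 1.
(q) alone gives q = 1.
(t') alone gives t = 0.
Now (t) is unsatisfied and unit — conflict.
So every satisfying assignment has r = True.

True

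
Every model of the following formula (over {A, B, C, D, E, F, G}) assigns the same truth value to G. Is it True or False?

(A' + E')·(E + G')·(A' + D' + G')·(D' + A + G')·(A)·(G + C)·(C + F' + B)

False

Suppose G = 1.
Unit clause (E) forces E = 1.
Unit clause (A') forces A = 0.
Now (A) is unsatisfied and unit — conflict.
So every satisfying assignment has G = False.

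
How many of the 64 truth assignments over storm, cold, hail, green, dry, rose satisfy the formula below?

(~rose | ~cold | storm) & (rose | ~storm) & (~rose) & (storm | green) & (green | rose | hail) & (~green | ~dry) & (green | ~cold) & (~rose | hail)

4

There are 2^6 = 64 truth assignments over (storm, cold, hail, green, dry, rose).
Split on hail. With hail = 1, the clauses containing hail are satisfied and ~hail drops from the rest; 2 of the 2^5 = 32 assignments to the other variables satisfy what remains.
With hail = 0, by the same count on the reduced clause set, 2 assignments work.
(One model: storm=F, cold=F, hail=F, green=T, dry=F, rose=F.)
Total: 2 + 2 = 4.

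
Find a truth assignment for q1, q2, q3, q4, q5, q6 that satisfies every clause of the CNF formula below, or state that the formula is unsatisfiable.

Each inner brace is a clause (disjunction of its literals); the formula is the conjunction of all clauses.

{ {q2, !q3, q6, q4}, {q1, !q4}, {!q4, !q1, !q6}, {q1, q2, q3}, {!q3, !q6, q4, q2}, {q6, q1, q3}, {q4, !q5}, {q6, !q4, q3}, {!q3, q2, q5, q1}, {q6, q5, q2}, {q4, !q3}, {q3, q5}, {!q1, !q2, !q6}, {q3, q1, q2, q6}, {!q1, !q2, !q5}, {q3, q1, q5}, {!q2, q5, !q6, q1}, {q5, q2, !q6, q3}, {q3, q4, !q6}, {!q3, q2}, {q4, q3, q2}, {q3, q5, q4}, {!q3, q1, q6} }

Branch on q1: set q1 = true.
Branch on q4: set q4 = true.
The clause (!q6) is unit, so q6 = false.
The clause (q3) is unit, so q3 = true.
The clause (q2) is unit, so q2 = true.
The clause (!q5) is unit, so q5 = false.
This assignment satisfies each clause.

q1: true,  q2: true,  q3: true,  q4: true,  q5: false,  q6: false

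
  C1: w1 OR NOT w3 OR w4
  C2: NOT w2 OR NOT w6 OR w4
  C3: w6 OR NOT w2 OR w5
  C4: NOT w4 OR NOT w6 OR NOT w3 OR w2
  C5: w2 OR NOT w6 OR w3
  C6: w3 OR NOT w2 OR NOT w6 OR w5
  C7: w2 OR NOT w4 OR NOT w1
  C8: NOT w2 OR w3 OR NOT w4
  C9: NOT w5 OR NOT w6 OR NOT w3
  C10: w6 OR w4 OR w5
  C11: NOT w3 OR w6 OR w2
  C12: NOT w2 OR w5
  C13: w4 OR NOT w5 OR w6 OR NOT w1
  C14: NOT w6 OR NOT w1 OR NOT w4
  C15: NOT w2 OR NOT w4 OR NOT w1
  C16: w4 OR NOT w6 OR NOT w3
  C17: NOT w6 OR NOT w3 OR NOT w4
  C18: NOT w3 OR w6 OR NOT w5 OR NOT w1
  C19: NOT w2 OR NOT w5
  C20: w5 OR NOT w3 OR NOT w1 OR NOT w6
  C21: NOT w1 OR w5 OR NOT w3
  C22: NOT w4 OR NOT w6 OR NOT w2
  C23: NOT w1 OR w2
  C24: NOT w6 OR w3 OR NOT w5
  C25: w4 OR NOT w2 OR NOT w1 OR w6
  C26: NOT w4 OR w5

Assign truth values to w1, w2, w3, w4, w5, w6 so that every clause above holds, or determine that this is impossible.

Try w2 = false.
From the singleton clause (NOT w1), w1 = false.
Try w3 = false.
From the singleton clause (NOT w6), w6 = false.
Try w4 = true.
From the singleton clause (w5), w5 = true.
All clauses are satisfied.

w1=false; w2=false; w3=false; w4=true; w5=true; w6=false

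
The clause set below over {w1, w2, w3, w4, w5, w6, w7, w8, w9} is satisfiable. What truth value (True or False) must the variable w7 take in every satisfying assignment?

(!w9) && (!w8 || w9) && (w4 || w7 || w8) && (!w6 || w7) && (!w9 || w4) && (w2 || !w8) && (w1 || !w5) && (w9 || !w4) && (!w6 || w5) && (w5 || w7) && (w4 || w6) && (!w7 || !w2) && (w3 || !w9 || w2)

True

Suppose w7 = false.
Unit clause (!w9) forces w9 = false.
Unit clause (!w8) forces w8 = false.
Unit clause (w4) forces w4 = true.
That conflicts with the unit clause (!w4).
So every satisfying assignment has w7 = True.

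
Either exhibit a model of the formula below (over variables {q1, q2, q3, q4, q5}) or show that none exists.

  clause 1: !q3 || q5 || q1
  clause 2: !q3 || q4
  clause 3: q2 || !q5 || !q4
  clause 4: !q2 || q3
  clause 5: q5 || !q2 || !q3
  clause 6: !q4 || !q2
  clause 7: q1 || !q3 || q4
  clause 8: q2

From the singleton clause (q2), q2 = true.
From the singleton clause (q3), q3 = true.
From the singleton clause (q4), q4 = true.
Now (!q4) is unsatisfied and unit — conflict.

UNSATISFIABLE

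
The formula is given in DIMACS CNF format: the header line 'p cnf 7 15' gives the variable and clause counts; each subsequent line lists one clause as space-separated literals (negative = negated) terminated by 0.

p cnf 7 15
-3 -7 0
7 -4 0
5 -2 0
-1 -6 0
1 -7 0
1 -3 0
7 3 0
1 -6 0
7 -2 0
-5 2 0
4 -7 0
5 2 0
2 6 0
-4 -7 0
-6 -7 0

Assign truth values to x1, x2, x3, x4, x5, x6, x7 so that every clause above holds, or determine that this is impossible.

UNSATISFIABLE

Suppose x3 = False.
(x7) alone gives x7 = True.
(x1) alone gives x1 = True.
(¬x6) alone gives x6 = False.
(x4) alone gives x4 = True.
But (¬x4) is also a unit clause — contradiction.
Undo x3 and try x3 = True.
(¬x7) alone gives x7 = False.
(¬x4) alone gives x4 = False.
(x1) alone gives x1 = True.
(¬x6) alone gives x6 = False.
(¬x2) alone gives x2 = False.
But (x2) is also a unit clause — contradiction.
Both values of x3 lead to a conflict.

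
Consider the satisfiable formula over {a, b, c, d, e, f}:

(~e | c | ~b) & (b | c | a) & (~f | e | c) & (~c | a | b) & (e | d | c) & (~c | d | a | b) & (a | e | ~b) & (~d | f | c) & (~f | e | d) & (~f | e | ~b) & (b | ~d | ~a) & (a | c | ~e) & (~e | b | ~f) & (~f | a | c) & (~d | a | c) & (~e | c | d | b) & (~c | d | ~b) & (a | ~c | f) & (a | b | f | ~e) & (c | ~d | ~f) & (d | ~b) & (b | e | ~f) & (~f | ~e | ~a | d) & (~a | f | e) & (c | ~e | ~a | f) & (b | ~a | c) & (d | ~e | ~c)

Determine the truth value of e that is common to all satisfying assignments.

Suppose e = 0.
Try f = 0.
The clause (~a) is unit, so a = 0.
The clause (~b) is unit, so b = 0.
The clause (c) is unit, so c = 1.
But (~c) is also a unit clause — contradiction.
So f must be the other value — set f = 1.
The clause (c) is unit, so c = 1.
The clause (d) is unit, so d = 1.
The clause (~b) is unit, so b = 0.
But (b) is also a unit clause — contradiction.
Neither f = 1 nor f = 0 works.
So every satisfying assignment has e = True.

True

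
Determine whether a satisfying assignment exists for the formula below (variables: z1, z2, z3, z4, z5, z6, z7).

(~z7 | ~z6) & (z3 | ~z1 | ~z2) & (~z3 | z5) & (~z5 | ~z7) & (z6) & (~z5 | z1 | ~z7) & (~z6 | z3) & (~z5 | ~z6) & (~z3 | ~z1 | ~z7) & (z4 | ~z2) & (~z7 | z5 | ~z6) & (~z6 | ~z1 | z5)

No

(z6) alone gives z6 = 1.
(~z7) alone gives z7 = 0.
(z3) alone gives z3 = 1.
(z5) alone gives z5 = 1.
That conflicts with the unit clause (~z5).
No assignment satisfies every clause.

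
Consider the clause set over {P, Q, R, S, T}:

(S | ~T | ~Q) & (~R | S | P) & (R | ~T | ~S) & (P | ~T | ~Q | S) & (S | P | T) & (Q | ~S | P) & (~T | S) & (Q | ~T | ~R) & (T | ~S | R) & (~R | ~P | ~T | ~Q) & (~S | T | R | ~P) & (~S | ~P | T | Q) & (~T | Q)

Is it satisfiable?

Case T = 1:
The clause (S) is unit, so S = 1.
The clause (R) is unit, so R = 1.
The clause (Q) is unit, so Q = 1.
The clause (~P) is unit, so P = 0.
This assignment satisfies each clause.
A satisfying assignment: P ↦ 0,  Q ↦ 1,  R ↦ 1,  S ↦ 1,  T ↦ 1.

Satisfiable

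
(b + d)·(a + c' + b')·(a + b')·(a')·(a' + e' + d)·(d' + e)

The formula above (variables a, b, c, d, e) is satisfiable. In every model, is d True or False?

True

Suppose d = 0.
The clause (b) is unit, so b = 1.
The clause (a) is unit, so a = 1.
That conflicts with the unit clause (a').
So every satisfying assignment has d = True.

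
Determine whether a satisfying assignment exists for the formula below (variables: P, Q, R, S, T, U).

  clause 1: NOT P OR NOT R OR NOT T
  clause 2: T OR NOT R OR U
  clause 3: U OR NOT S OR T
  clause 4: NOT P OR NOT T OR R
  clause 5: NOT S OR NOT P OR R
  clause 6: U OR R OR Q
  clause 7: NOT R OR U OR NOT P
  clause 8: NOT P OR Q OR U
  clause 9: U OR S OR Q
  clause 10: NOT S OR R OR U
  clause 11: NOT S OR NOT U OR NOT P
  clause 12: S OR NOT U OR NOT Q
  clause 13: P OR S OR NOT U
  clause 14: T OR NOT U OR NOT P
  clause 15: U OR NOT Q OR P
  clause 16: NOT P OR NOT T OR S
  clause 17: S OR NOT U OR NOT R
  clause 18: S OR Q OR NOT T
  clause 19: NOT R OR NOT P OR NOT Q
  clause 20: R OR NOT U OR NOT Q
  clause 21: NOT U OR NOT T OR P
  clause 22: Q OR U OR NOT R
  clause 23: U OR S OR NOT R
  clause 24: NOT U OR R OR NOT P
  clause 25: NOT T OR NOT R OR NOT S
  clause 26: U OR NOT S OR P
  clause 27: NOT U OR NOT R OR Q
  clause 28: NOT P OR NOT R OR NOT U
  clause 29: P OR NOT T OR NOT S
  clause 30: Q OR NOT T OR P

Case P = false:
Case S = true:
Unit clause (U) forces U = true.
Unit clause (NOT T) forces T = false.
Case R = false:
Unit clause (NOT Q) forces Q = false.
All clauses are satisfied.
A satisfying assignment: P: false,  Q: false,  R: false,  S: true,  T: false,  U: true.

Yes, satisfiable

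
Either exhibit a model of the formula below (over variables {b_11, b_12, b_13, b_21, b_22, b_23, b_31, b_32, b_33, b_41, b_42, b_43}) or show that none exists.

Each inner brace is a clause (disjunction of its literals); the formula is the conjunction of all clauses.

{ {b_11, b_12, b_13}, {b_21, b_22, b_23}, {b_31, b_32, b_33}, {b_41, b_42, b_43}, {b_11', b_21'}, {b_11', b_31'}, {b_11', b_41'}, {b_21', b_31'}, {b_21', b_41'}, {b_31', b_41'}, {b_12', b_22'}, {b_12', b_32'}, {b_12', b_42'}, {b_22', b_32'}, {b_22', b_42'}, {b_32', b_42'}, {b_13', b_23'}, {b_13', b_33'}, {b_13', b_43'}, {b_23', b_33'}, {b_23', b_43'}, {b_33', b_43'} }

UNSATISFIABLE

Branch on b_11: set b_11 = 0.
Branch on b_12: set b_12 = 1.
The clause (b_22') is unit, so b_22 = 0.
The clause (b_32') is unit, so b_32 = 0.
The clause (b_42') is unit, so b_42 = 0.
Branch on b_21: set b_21 = 1.
The clause (b_31') is unit, so b_31 = 0.
The clause (b_33) is unit, so b_33 = 1.
The clause (b_41') is unit, so b_41 = 0.
The clause (b_43) is unit, so b_43 = 1.
But (b_43') is also a unit clause — contradiction.
Backtrack on b_21: now try b_21 = 0.
The clause (b_23) is unit, so b_23 = 1.
The clause (b_13') is unit, so b_13 = 0.
The clause (b_33') is unit, so b_33 = 0.
The clause (b_31) is unit, so b_31 = 1.
The clause (b_41') is unit, so b_41 = 0.
The clause (b_43) is unit, so b_43 = 1.
But (b_43') is also a unit clause — contradiction.
Either choice for b_21 ends in contradiction.
Backtrack on b_12: now try b_12 = 0.
The clause (b_13) is unit, so b_13 = 1.
The clause (b_23') is unit, so b_23 = 0.
The clause (b_33') is unit, so b_33 = 0.
The clause (b_43') is unit, so b_43 = 0.
Branch on b_21: set b_21 = 1.
The clause (b_31') is unit, so b_31 = 0.
The clause (b_32) is unit, so b_32 = 1.
The clause (b_41') is unit, so b_41 = 0.
The clause (b_42) is unit, so b_42 = 1.
But (b_42') is also a unit clause — contradiction.
Backtrack on b_21: now try b_21 = 0.
The clause (b_22) is unit, so b_22 = 1.
The clause (b_32') is unit, so b_32 = 0.
The clause (b_31) is unit, so b_31 = 1.
The clause (b_41') is unit, so b_41 = 0.
The clause (b_42) is unit, so b_42 = 1.
But (b_42') is also a unit clause — contradiction.
Either choice for b_21 ends in contradiction.
Either choice for b_12 ends in contradiction.
Backtrack on b_11: now try b_11 = 1.
The clause (b_21') is unit, so b_21 = 0.
The clause (b_31') is unit, so b_31 = 0.
The clause (b_41') is unit, so b_41 = 0.
Branch on b_22: set b_22 = 1.
The clause (b_12') is unit, so b_12 = 0.
The clause (b_32') is unit, so b_32 = 0.
The clause (b_33) is unit, so b_33 = 1.
The clause (b_42') is unit, so b_42 = 0.
The clause (b_43) is unit, so b_43 = 1.
But (b_43') is also a unit clause — contradiction.
Backtrack on b_22: now try b_22 = 0.
The clause (b_23) is unit, so b_23 = 1.
The clause (b_13') is unit, so b_13 = 0.
The clause (b_33') is unit, so b_33 = 0.
The clause (b_32) is unit, so b_32 = 1.
The clause (b_12') is unit, so b_12 = 0.
The clause (b_42') is unit, so b_42 = 0.
The clause (b_43) is unit, so b_43 = 1.
But (b_43') is also a unit clause — contradiction.
Either choice for b_22 ends in contradiction.
Either choice for b_11 ends in contradiction.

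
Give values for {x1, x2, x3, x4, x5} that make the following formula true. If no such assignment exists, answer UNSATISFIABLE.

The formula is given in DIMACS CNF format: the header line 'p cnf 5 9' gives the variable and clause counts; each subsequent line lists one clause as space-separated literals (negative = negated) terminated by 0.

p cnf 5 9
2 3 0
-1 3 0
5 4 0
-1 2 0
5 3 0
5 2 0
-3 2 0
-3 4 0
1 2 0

Try x2 = True.
Try x1 = True.
From the singleton clause (x3), x3 = True.
From the singleton clause (x4), x4 = True.
No clause remains; x5 is free.

x1 ↦ True,  x2 ↦ True,  x3 ↦ True,  x4 ↦ True,  x5 ↦ True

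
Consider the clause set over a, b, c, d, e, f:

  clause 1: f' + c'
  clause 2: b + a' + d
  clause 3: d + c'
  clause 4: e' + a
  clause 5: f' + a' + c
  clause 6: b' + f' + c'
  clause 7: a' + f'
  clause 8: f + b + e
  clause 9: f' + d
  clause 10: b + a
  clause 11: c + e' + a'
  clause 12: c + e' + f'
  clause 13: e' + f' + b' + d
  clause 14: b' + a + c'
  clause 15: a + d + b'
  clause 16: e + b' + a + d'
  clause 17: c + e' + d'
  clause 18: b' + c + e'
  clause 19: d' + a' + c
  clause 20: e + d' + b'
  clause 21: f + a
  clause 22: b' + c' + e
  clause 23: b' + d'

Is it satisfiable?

Branch on f: set f = 0.
(a) alone gives a = 1.
Branch on b: set b = 0.
(d) alone gives d = 1.
(e) alone gives e = 1.
(c) alone gives c = 1.
All clauses are satisfied.
A satisfying assignment: a ↦ 1, b ↦ 0, c ↦ 1, d ↦ 1, e ↦ 1, f ↦ 0.

Satisfiable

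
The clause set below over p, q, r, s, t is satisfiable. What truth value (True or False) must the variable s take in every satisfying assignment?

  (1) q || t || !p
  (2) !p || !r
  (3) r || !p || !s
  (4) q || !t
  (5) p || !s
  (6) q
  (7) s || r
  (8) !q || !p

Suppose s = true.
The clause (p) is unit, so p = true.
The clause (!r) is unit, so r = false.
Now (r) is unsatisfied and unit — conflict.
So every satisfying assignment has s = False.

False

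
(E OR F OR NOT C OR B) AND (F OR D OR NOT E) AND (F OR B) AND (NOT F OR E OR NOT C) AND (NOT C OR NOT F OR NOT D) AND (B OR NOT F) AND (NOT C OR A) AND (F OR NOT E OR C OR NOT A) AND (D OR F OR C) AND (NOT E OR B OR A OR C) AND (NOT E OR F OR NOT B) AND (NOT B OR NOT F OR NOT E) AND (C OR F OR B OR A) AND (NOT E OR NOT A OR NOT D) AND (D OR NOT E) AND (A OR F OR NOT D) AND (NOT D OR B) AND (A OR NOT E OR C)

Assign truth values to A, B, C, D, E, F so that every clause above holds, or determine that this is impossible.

A ↦ true, B ↦ true, C ↦ true, D ↦ true, E ↦ false, F ↦ false

Suppose F = false.
The clause (B) is unit, so B = true.
The clause (NOT E) is unit, so E = false.
Suppose C = true.
The clause (A) is unit, so A = true.
Every clause is now satisfied; D is unconstrained.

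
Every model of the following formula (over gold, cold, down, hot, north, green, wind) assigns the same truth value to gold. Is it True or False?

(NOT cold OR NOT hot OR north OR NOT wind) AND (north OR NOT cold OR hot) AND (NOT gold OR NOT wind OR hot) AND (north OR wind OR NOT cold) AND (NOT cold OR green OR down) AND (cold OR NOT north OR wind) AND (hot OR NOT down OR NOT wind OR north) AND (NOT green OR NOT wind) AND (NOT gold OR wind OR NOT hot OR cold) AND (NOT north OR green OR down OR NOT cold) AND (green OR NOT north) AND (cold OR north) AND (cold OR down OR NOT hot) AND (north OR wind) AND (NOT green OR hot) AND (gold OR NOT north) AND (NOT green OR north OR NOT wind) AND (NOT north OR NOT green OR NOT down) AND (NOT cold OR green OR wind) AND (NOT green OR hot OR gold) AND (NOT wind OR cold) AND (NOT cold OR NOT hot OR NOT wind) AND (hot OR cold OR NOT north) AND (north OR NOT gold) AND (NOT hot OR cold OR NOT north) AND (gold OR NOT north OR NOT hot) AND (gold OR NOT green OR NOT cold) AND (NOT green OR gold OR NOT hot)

True

Suppose gold = false.
Unit clause (NOT north) forces north = false.
Unit clause (cold) forces cold = true.
Unit clause (hot) forces hot = true.
Unit clause (NOT wind) forces wind = false.
But (wind) is also a unit clause — contradiction.
So every satisfying assignment has gold = True.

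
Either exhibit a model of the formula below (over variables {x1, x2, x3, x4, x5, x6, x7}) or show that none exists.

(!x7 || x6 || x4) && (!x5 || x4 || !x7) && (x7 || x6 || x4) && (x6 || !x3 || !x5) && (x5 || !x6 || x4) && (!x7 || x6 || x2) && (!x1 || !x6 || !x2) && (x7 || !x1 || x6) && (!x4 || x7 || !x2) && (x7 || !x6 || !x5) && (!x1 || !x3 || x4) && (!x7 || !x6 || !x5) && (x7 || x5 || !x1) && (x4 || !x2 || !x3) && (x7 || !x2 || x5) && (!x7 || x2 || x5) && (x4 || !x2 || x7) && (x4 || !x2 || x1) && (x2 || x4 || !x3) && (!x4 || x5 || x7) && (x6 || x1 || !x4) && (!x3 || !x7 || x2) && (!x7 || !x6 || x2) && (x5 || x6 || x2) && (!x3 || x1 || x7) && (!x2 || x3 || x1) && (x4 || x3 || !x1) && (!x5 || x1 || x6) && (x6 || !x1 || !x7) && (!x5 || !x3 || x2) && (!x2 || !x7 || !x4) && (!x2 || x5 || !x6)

Suppose x7 = false.
Suppose x6 = true.
(!x5) alone gives x5 = false.
(x4) alone gives x4 = true.
Now (!x4) is unsatisfied and unit — conflict.
Backtrack on x6: now try x6 = false.
(x4) alone gives x4 = true.
(!x1) alone gives x1 = false.
Now (x1) is unsatisfied and unit — conflict.
Either choice for x6 ends in contradiction.
Backtrack on x7: now try x7 = true.
Suppose x6 = true.
(!x5) alone gives x5 = false.
(x4) alone gives x4 = true.
(x2) alone gives x2 = true.
Now (!x2) is unsatisfied and unit — conflict.
Backtrack on x6: now try x6 = false.
(x4) alone gives x4 = true.
(x2) alone gives x2 = true.
Now (!x2) is unsatisfied and unit — conflict.
Either choice for x6 ends in contradiction.
Either choice for x7 ends in contradiction.

UNSATISFIABLE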